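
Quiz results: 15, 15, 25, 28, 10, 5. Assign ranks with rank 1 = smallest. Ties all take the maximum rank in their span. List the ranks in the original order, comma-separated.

4, 4, 5, 6, 2, 1

Sorted (ascending): 5, 10, 15, 15, 25, 28
The 2 values of 15 occupy positions 3–4 → each gets rank 4.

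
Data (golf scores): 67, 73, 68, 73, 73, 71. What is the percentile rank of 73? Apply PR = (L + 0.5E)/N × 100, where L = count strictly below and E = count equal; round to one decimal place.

N = 6.
Strictly below 73: 3. Equal to 73: 3.
PR = (3 + 0.5·3)/6 × 100 = 75.0

75.0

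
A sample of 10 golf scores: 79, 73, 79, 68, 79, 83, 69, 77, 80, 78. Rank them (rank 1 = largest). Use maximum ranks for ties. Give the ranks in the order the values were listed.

Sorted (descending): 83, 80, 79, 79, 79, 78, 77, 73, 69, 68
The 3 values of 79 occupy positions 3–5 → each gets rank 5.

5, 8, 5, 10, 5, 1, 9, 7, 2, 6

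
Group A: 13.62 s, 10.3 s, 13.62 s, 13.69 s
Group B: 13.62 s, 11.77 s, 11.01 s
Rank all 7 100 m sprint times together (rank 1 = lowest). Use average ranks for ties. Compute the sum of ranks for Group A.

Sorted (ascending): 10.3, 11.01, 11.77, 13.62, 13.62, 13.62, 13.69
The 3 values of 13.62 occupy positions 4–6 → average rank 5.
Group A values → pooled ranks: 13.62→5, 10.3→1, 13.62→5, 13.69→7
Rank sum = 5 + 1 + 5 + 7 = 18

18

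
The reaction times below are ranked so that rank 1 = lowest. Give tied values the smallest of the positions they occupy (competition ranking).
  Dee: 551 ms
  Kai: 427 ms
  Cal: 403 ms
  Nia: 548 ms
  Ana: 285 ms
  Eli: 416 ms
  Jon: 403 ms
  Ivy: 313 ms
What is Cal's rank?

3

Sorted (ascending): 285, 313, 403, 403, 416, 427, 548, 551
The 2 values of 403 occupy positions 3–4 → each gets rank 3.
Cal has value 403 ms → rank 3.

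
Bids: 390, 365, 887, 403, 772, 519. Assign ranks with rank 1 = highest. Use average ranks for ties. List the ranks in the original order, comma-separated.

Sorted (descending): 887, 772, 519, 403, 390, 365
No ties — each value takes its position as its rank.

5, 6, 1, 4, 2, 3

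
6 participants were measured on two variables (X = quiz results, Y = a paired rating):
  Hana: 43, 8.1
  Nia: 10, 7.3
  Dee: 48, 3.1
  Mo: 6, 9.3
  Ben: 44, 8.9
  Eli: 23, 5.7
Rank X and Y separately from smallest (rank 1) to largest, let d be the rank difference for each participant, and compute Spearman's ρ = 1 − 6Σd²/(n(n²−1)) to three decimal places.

-0.486

Ranks of variable 1: 4, 2, 6, 1, 5, 3
Ranks of variable 2: 4, 3, 1, 6, 5, 2
d = r₁ − r₂: 0, -1, 5, -5, 0, 1
d²: 0, 1, 25, 25, 0, 1; Σd² = 52
ρ = 1 − 6·52/(6·35) = 1 − 312/210 = -0.486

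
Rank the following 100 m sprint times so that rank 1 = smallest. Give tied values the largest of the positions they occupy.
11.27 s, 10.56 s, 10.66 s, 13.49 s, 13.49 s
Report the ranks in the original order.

Sorted (ascending): 10.56, 10.66, 11.27, 13.49, 13.49
The 2 values of 13.49 occupy positions 4–5 → each gets rank 5.

3, 1, 2, 5, 5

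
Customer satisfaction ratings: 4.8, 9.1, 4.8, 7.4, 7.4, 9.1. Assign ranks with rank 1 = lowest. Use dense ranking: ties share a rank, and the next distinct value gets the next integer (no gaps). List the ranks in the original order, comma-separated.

1, 3, 1, 2, 2, 3

Sorted (ascending): 4.8, 4.8, 7.4, 7.4, 9.1, 9.1
The 2 values of 4.8 share dense rank 1.
The 2 values of 7.4 share dense rank 2.
The 2 values of 9.1 share dense rank 3.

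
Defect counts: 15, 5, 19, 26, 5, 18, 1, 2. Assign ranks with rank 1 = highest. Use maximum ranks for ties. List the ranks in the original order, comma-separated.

4, 6, 2, 1, 6, 3, 8, 7

Sorted (descending): 26, 19, 18, 15, 5, 5, 2, 1
The 2 values of 5 occupy positions 5–6 → each gets rank 6.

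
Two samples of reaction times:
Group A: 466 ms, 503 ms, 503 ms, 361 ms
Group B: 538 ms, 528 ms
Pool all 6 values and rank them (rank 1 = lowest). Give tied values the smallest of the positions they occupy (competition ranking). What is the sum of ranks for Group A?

Sorted (ascending): 361, 466, 503, 503, 528, 538
The 2 values of 503 occupy positions 3–4 → each gets rank 3.
Group A values → pooled ranks: 466→2, 503→3, 503→3, 361→1
Rank sum = 2 + 3 + 3 + 1 = 9

9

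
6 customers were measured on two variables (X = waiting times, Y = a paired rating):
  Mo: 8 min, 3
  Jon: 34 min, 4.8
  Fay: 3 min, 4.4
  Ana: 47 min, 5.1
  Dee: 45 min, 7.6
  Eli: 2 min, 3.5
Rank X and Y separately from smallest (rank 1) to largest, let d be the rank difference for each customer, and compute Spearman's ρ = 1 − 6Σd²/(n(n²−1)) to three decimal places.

0.771

Ranks of variable 1: 3, 4, 2, 6, 5, 1
Ranks of variable 2: 1, 4, 3, 5, 6, 2
d = r₁ − r₂: 2, 0, -1, 1, -1, -1
d²: 4, 0, 1, 1, 1, 1; Σd² = 8
ρ = 1 − 6·8/(6·35) = 1 − 48/210 = 0.771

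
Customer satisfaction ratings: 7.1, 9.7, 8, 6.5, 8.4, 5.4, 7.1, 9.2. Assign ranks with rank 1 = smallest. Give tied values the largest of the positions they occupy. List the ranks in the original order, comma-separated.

4, 8, 5, 2, 6, 1, 4, 7

Sorted (ascending): 5.4, 6.5, 7.1, 7.1, 8, 8.4, 9.2, 9.7
The 2 values of 7.1 occupy positions 3–4 → each gets rank 4.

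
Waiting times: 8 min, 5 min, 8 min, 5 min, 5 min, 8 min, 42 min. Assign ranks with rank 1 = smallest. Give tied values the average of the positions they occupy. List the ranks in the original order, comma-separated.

Sorted (ascending): 5, 5, 5, 8, 8, 8, 42
The 3 values of 5 occupy positions 1–3 → average rank 2.
The 3 values of 8 occupy positions 4–6 → average rank 5.

5, 2, 5, 2, 2, 5, 7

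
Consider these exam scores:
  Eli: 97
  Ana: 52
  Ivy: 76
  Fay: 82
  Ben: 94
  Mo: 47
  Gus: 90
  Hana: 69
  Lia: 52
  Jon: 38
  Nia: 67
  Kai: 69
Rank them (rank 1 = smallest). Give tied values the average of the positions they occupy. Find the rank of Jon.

Sorted (ascending): 38, 47, 52, 52, 67, 69, 69, 76, 82, 90, 94, 97
The 2 values of 52 occupy positions 3–4 → average rank (3+4)/2 = 3.5.
The 2 values of 69 occupy positions 6–7 → average rank (6+7)/2 = 6.5.
Jon has value 38 → rank 1.

1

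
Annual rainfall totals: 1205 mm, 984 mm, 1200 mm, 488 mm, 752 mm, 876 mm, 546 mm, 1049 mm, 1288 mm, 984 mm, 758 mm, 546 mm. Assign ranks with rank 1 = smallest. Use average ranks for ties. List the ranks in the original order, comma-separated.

Sorted (ascending): 488, 546, 546, 752, 758, 876, 984, 984, 1049, 1200, 1205, 1288
The 2 values of 546 occupy positions 2–3 → average rank (2+3)/2 = 2.5.
The 2 values of 984 occupy positions 7–8 → average rank (7+8)/2 = 7.5.

11, 7.5, 10, 1, 4, 6, 2.5, 9, 12, 7.5, 5, 2.5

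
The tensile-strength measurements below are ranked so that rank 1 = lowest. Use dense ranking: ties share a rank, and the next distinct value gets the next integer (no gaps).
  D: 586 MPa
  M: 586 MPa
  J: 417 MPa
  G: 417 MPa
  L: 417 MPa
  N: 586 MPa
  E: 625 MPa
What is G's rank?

Sorted (ascending): 417, 417, 417, 586, 586, 586, 625
The 3 values of 417 share dense rank 1.
The 3 values of 586 share dense rank 2.
Remaining distinct values take the next consecutive integers.
G has value 417 MPa → rank 1.

1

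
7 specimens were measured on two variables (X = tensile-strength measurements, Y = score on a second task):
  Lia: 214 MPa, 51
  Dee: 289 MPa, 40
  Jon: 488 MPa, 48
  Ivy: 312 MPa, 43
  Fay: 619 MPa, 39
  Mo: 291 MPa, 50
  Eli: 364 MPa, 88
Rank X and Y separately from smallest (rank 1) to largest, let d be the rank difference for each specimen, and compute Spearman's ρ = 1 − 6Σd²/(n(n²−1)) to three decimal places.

-0.321

Ranks of variable 1: 1, 2, 6, 4, 7, 3, 5
Ranks of variable 2: 6, 2, 4, 3, 1, 5, 7
d = r₁ − r₂: -5, 0, 2, 1, 6, -2, -2
d²: 25, 0, 4, 1, 36, 4, 4; Σd² = 74
ρ = 1 − 6·74/(7·48) = 1 − 444/336 = -0.321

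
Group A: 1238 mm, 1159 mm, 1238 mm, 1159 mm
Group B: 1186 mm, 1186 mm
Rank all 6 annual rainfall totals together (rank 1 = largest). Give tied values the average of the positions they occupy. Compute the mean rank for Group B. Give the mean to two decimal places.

3.50

Sorted (descending): 1238, 1238, 1186, 1186, 1159, 1159
The 2 values of 1238 occupy positions 1–2 → average rank (1+2)/2 = 1.5.
The 2 values of 1186 occupy positions 3–4 → average rank (3+4)/2 = 3.5.
The 2 values of 1159 occupy positions 5–6 → average rank (5+6)/2 = 5.5.
Group B values → pooled ranks: 1186→3.5, 1186→3.5
Mean rank = (3.5 + 3.5) / 2 = 3.50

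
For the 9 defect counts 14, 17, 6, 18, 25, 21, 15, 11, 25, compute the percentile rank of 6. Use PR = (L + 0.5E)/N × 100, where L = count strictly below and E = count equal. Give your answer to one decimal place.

N = 9.
Strictly below 6: 0. Equal to 6: 1.
PR = (0 + 0.5·1)/9 × 100 = 5.6

5.6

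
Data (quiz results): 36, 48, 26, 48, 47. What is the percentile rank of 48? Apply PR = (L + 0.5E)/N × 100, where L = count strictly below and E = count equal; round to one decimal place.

80.0

N = 5.
Strictly below 48: 3. Equal to 48: 2.
PR = (3 + 0.5·2)/5 × 100 = 80.0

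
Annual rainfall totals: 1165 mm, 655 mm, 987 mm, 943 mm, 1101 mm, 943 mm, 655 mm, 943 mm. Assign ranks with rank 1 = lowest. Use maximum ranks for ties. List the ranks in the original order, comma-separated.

Sorted (ascending): 655, 655, 943, 943, 943, 987, 1101, 1165
The 2 values of 655 occupy positions 1–2 → each gets rank 2.
The 3 values of 943 occupy positions 3–5 → each gets rank 5.

8, 2, 6, 5, 7, 5, 2, 5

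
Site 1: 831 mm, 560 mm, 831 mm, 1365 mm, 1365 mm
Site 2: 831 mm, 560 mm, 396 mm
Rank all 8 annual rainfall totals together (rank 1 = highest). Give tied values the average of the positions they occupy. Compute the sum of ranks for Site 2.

Sorted (descending): 1365, 1365, 831, 831, 831, 560, 560, 396
The 2 values of 1365 occupy positions 1–2 → average rank (1+2)/2 = 1.5.
The 3 values of 831 occupy positions 3–5 → average rank 4.
The 2 values of 560 occupy positions 6–7 → average rank (6+7)/2 = 6.5.
Site 2 values → pooled ranks: 831→4, 560→6.5, 396→8
Rank sum = 4 + 6.5 + 8 = 18.5

18.5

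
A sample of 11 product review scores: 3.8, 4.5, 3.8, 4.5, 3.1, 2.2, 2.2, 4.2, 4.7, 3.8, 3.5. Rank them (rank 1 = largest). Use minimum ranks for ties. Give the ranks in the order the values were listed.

5, 2, 5, 2, 9, 10, 10, 4, 1, 5, 8

Sorted (descending): 4.7, 4.5, 4.5, 4.2, 3.8, 3.8, 3.8, 3.5, 3.1, 2.2, 2.2
The 2 values of 4.5 occupy positions 2–3 → each gets rank 2.
The 3 values of 3.8 occupy positions 5–7 → each gets rank 5.
The 2 values of 2.2 occupy positions 10–11 → each gets rank 10.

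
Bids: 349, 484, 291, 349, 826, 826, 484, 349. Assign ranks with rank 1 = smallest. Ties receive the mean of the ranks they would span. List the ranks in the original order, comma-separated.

3, 5.5, 1, 3, 7.5, 7.5, 5.5, 3

Sorted (ascending): 291, 349, 349, 349, 484, 484, 826, 826
The 3 values of 349 occupy positions 2–4 → average rank 3.
The 2 values of 484 occupy positions 5–6 → average rank (5+6)/2 = 5.5.
The 2 values of 826 occupy positions 7–8 → average rank (7+8)/2 = 7.5.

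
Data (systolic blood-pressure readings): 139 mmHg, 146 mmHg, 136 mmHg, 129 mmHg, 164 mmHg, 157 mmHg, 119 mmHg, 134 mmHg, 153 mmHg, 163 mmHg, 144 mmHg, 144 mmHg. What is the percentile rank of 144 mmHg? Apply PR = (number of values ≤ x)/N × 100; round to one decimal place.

N = 12.
Strictly below 144: 5. Equal to 144: 2.
PR = 7/12 × 100 = 58.3

58.3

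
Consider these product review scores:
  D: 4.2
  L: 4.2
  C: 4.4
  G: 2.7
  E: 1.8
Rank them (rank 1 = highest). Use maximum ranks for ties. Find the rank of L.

3

Sorted (descending): 4.4, 4.2, 4.2, 2.7, 1.8
The 2 values of 4.2 occupy positions 2–3 → each gets rank 3.
L has value 4.2 → rank 3.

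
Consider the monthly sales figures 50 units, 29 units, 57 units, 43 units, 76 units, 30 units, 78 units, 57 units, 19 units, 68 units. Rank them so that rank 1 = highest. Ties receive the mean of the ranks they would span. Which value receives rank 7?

43

Sorted (descending): 78, 76, 68, 57, 57, 50, 43, 30, 29, 19
The 2 values of 57 occupy positions 4–5 → average rank (4+5)/2 = 4.5.
Rank 7 → value 43.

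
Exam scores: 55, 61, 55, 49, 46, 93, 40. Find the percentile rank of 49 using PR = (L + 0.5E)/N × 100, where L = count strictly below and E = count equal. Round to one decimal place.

N = 7.
Strictly below 49: 2. Equal to 49: 1.
PR = (2 + 0.5·1)/7 × 100 = 35.7

35.7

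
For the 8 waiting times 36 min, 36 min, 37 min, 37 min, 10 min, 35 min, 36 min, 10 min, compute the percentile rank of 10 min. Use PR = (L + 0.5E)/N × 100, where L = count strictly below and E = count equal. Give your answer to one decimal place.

12.5

N = 8.
Strictly below 10: 0. Equal to 10: 2.
PR = (0 + 0.5·2)/8 × 100 = 12.5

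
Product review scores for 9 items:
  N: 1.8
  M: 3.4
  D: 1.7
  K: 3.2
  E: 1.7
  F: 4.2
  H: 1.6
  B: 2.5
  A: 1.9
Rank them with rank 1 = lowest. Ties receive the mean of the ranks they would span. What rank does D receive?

Sorted (ascending): 1.6, 1.7, 1.7, 1.8, 1.9, 2.5, 3.2, 3.4, 4.2
The 2 values of 1.7 occupy positions 2–3 → average rank (2+3)/2 = 2.5.
D has value 1.7 → rank 2.5.

2.5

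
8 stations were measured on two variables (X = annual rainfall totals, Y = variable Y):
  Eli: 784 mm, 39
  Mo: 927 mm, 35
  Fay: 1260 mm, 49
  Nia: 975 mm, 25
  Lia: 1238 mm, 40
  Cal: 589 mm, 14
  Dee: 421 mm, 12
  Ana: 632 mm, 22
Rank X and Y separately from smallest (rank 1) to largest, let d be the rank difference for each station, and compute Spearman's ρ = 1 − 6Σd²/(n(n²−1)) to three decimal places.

Ranks of variable 1: 4, 5, 8, 6, 7, 2, 1, 3
Ranks of variable 2: 6, 5, 8, 4, 7, 2, 1, 3
d = r₁ − r₂: -2, 0, 0, 2, 0, 0, 0, 0
d²: 4, 0, 0, 4, 0, 0, 0, 0; Σd² = 8
ρ = 1 − 6·8/(8·63) = 1 − 48/504 = 0.905

0.905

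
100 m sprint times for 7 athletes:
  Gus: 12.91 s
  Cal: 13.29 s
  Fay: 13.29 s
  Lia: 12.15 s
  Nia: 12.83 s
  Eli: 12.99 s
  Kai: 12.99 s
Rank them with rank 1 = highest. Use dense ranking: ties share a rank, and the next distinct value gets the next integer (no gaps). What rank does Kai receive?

2

Sorted (descending): 13.29, 13.29, 12.99, 12.99, 12.91, 12.83, 12.15
The 2 values of 13.29 share dense rank 1.
The 2 values of 12.99 share dense rank 2.
Remaining distinct values take the next consecutive integers.
Kai has value 12.99 s → rank 2.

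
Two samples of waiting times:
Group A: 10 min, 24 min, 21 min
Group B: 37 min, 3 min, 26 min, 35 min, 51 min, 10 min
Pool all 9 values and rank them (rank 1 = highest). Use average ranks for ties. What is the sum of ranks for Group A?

18.5

Sorted (descending): 51, 37, 35, 26, 24, 21, 10, 10, 3
The 2 values of 10 occupy positions 7–8 → average rank (7+8)/2 = 7.5.
Group A values → pooled ranks: 10→7.5, 24→5, 21→6
Rank sum = 7.5 + 5 + 6 = 18.5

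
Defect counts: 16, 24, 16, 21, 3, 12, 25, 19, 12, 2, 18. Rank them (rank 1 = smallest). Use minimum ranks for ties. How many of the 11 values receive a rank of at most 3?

Sorted (ascending): 2, 3, 12, 12, 16, 16, 18, 19, 21, 24, 25
The 2 values of 12 occupy positions 3–4 → each gets rank 3.
The 2 values of 16 occupy positions 5–6 → each gets rank 5.
Ranks ≤ 3: {1, 2, 3, 3} → 4 values.

4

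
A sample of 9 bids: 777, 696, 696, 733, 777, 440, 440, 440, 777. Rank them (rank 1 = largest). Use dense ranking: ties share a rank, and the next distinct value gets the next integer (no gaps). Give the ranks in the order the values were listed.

Sorted (descending): 777, 777, 777, 733, 696, 696, 440, 440, 440
The 3 values of 777 share dense rank 1.
The 2 values of 696 share dense rank 3.
The 3 values of 440 share dense rank 4.
Remaining distinct values take the next consecutive integers.

1, 3, 3, 2, 1, 4, 4, 4, 1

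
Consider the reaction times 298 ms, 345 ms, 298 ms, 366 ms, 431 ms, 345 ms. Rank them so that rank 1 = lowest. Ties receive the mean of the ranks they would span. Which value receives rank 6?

431

Sorted (ascending): 298, 298, 345, 345, 366, 431
The 2 values of 298 occupy positions 1–2 → average rank (1+2)/2 = 1.5.
The 2 values of 345 occupy positions 3–4 → average rank (3+4)/2 = 3.5.
Rank 6 → value 431.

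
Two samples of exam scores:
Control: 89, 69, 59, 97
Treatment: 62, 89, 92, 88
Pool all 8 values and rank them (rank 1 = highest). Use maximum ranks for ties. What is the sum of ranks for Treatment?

18

Sorted (descending): 97, 92, 89, 89, 88, 69, 62, 59
The 2 values of 89 occupy positions 3–4 → each gets rank 4.
Treatment values → pooled ranks: 62→7, 89→4, 92→2, 88→5
Rank sum = 7 + 4 + 2 + 5 = 18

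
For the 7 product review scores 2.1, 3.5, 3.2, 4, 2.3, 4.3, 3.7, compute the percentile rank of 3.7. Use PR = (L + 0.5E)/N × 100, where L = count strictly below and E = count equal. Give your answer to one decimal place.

64.3

N = 7.
Strictly below 3.7: 4. Equal to 3.7: 1.
PR = (4 + 0.5·1)/7 × 100 = 64.3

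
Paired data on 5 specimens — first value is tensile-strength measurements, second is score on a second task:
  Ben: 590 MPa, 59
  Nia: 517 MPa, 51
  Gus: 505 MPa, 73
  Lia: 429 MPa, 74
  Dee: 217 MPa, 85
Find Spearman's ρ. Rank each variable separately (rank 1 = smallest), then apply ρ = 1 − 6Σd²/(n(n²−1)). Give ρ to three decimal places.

Ranks of variable 1: 5, 4, 3, 2, 1
Ranks of variable 2: 2, 1, 3, 4, 5
d = r₁ − r₂: 3, 3, 0, -2, -4
d²: 9, 9, 0, 4, 16; Σd² = 38
ρ = 1 − 6·38/(5·24) = 1 − 228/120 = -0.900

-0.900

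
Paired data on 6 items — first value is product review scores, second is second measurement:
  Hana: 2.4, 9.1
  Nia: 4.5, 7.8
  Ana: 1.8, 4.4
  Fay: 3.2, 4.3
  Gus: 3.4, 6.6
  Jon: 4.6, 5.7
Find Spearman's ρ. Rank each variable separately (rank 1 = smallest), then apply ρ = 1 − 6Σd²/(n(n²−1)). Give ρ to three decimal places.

0.143

Ranks of variable 1: 2, 5, 1, 3, 4, 6
Ranks of variable 2: 6, 5, 2, 1, 4, 3
d = r₁ − r₂: -4, 0, -1, 2, 0, 3
d²: 16, 0, 1, 4, 0, 9; Σd² = 30
ρ = 1 − 6·30/(6·35) = 1 − 180/210 = 0.143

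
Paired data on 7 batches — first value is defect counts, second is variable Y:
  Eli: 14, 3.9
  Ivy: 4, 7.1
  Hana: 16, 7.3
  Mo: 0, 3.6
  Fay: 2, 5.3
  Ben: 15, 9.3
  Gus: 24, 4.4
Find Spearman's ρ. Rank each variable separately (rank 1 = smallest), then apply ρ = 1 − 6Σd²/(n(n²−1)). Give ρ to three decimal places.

0.429

Ranks of variable 1: 4, 3, 6, 1, 2, 5, 7
Ranks of variable 2: 2, 5, 6, 1, 4, 7, 3
d = r₁ − r₂: 2, -2, 0, 0, -2, -2, 4
d²: 4, 4, 0, 0, 4, 4, 16; Σd² = 32
ρ = 1 − 6·32/(7·48) = 1 − 192/336 = 0.429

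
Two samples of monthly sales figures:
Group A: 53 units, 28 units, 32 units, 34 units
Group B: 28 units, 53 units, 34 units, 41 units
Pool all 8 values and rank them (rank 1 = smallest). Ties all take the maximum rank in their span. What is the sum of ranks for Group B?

Sorted (ascending): 28, 28, 32, 34, 34, 41, 53, 53
The 2 values of 28 occupy positions 1–2 → each gets rank 2.
The 2 values of 34 occupy positions 4–5 → each gets rank 5.
The 2 values of 53 occupy positions 7–8 → each gets rank 8.
Group B values → pooled ranks: 28→2, 53→8, 34→5, 41→6
Rank sum = 2 + 8 + 5 + 6 = 21

21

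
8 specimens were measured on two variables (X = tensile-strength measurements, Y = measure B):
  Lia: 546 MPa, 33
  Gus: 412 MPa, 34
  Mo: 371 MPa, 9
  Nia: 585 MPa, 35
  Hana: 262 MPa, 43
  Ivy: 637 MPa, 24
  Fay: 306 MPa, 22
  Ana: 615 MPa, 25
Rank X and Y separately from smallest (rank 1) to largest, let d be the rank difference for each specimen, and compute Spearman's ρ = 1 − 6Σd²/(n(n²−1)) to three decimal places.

Ranks of variable 1: 5, 4, 3, 6, 1, 8, 2, 7
Ranks of variable 2: 5, 6, 1, 7, 8, 3, 2, 4
d = r₁ − r₂: 0, -2, 2, -1, -7, 5, 0, 3
d²: 0, 4, 4, 1, 49, 25, 0, 9; Σd² = 92
ρ = 1 − 6·92/(8·63) = 1 − 552/504 = -0.095

-0.095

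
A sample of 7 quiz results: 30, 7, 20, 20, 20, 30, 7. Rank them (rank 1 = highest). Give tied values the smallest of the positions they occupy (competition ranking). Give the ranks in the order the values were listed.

1, 6, 3, 3, 3, 1, 6

Sorted (descending): 30, 30, 20, 20, 20, 7, 7
The 2 values of 30 occupy positions 1–2 → each gets rank 1.
The 3 values of 20 occupy positions 3–5 → each gets rank 3.
The 2 values of 7 occupy positions 6–7 → each gets rank 6.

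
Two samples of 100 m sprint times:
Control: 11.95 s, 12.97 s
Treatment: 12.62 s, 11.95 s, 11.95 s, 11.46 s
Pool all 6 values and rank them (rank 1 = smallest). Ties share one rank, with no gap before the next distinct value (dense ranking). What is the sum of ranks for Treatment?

8

Sorted (ascending): 11.46, 11.95, 11.95, 11.95, 12.62, 12.97
The 3 values of 11.95 share dense rank 2.
Remaining distinct values take the next consecutive integers.
Treatment values → pooled ranks: 12.62→3, 11.95→2, 11.95→2, 11.46→1
Rank sum = 3 + 2 + 2 + 1 = 8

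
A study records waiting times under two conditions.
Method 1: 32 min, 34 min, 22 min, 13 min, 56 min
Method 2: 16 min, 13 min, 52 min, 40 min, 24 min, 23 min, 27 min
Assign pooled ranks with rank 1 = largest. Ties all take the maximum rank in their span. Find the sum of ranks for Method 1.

Sorted (descending): 56, 52, 40, 34, 32, 27, 24, 23, 22, 16, 13, 13
The 2 values of 13 occupy positions 11–12 → each gets rank 12.
Method 1 values → pooled ranks: 32→5, 34→4, 22→9, 13→12, 56→1
Rank sum = 5 + 4 + 9 + 12 + 1 = 31

31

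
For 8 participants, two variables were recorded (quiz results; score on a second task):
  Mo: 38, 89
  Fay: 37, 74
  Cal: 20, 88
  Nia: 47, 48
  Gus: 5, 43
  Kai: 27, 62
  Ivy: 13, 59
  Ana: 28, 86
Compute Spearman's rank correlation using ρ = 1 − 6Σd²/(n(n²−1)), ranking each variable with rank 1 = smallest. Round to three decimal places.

0.333

Ranks of variable 1: 7, 6, 3, 8, 1, 4, 2, 5
Ranks of variable 2: 8, 5, 7, 2, 1, 4, 3, 6
d = r₁ − r₂: -1, 1, -4, 6, 0, 0, -1, -1
d²: 1, 1, 16, 36, 0, 0, 1, 1; Σd² = 56
ρ = 1 − 6·56/(8·63) = 1 − 336/504 = 0.333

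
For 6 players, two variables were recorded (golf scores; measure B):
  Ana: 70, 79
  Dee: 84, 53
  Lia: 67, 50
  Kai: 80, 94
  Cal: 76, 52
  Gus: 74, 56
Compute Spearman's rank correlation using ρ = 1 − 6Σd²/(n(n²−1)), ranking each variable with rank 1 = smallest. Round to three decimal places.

0.314

Ranks of variable 1: 2, 6, 1, 5, 4, 3
Ranks of variable 2: 5, 3, 1, 6, 2, 4
d = r₁ − r₂: -3, 3, 0, -1, 2, -1
d²: 9, 9, 0, 1, 4, 1; Σd² = 24
ρ = 1 − 6·24/(6·35) = 1 − 144/210 = 0.314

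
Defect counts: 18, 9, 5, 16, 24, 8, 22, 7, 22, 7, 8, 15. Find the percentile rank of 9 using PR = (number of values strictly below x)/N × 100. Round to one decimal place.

41.7

N = 12.
Strictly below 9: 5. Equal to 9: 1.
PR = 5/12 × 100 = 41.7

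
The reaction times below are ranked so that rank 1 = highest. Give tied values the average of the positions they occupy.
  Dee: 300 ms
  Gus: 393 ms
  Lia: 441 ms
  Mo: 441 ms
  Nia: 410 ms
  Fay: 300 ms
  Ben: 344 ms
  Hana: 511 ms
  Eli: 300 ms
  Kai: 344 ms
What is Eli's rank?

9

Sorted (descending): 511, 441, 441, 410, 393, 344, 344, 300, 300, 300
The 2 values of 441 occupy positions 2–3 → average rank (2+3)/2 = 2.5.
The 2 values of 344 occupy positions 6–7 → average rank (6+7)/2 = 6.5.
The 3 values of 300 occupy positions 8–10 → average rank 9.
Eli has value 300 ms → rank 9.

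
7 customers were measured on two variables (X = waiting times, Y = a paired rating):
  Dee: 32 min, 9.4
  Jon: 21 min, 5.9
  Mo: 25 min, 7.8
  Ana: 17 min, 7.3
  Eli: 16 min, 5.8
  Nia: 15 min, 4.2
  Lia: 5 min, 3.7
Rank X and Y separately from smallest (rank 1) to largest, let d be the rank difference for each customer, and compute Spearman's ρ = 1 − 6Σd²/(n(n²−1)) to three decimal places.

Ranks of variable 1: 7, 5, 6, 4, 3, 2, 1
Ranks of variable 2: 7, 4, 6, 5, 3, 2, 1
d = r₁ − r₂: 0, 1, 0, -1, 0, 0, 0
d²: 0, 1, 0, 1, 0, 0, 0; Σd² = 2
ρ = 1 − 6·2/(7·48) = 1 − 12/336 = 0.964

0.964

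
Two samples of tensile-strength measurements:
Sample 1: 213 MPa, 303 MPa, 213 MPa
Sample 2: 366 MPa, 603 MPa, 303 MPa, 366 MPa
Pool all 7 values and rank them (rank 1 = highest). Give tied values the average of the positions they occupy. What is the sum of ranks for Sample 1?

17.5

Sorted (descending): 603, 366, 366, 303, 303, 213, 213
The 2 values of 366 occupy positions 2–3 → average rank (2+3)/2 = 2.5.
The 2 values of 303 occupy positions 4–5 → average rank (4+5)/2 = 4.5.
The 2 values of 213 occupy positions 6–7 → average rank (6+7)/2 = 6.5.
Sample 1 values → pooled ranks: 213→6.5, 303→4.5, 213→6.5
Rank sum = 6.5 + 4.5 + 6.5 = 17.5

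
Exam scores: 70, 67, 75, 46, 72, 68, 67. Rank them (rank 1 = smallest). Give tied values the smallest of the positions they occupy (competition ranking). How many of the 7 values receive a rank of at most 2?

3

Sorted (ascending): 46, 67, 67, 68, 70, 72, 75
The 2 values of 67 occupy positions 2–3 → each gets rank 2.
Ranks ≤ 2: {1, 2, 2} → 3 values.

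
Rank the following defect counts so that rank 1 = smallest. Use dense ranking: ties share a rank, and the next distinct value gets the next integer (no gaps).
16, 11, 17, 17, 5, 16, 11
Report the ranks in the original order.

Sorted (ascending): 5, 11, 11, 16, 16, 17, 17
The 2 values of 11 share dense rank 2.
The 2 values of 16 share dense rank 3.
The 2 values of 17 share dense rank 4.
Remaining distinct values take the next consecutive integers.

3, 2, 4, 4, 1, 3, 2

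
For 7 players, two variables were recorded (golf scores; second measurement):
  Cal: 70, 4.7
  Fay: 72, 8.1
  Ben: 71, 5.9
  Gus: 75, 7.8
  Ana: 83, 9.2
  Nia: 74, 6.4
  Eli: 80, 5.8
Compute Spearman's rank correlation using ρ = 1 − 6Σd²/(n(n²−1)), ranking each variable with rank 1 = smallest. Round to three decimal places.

Ranks of variable 1: 1, 3, 2, 5, 7, 4, 6
Ranks of variable 2: 1, 6, 3, 5, 7, 4, 2
d = r₁ − r₂: 0, -3, -1, 0, 0, 0, 4
d²: 0, 9, 1, 0, 0, 0, 16; Σd² = 26
ρ = 1 − 6·26/(7·48) = 1 − 156/336 = 0.536

0.536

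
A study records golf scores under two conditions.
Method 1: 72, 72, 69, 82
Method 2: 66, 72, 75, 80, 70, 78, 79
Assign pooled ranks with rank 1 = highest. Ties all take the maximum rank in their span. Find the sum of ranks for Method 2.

Sorted (descending): 82, 80, 79, 78, 75, 72, 72, 72, 70, 69, 66
The 3 values of 72 occupy positions 6–8 → each gets rank 8.
Method 2 values → pooled ranks: 66→11, 72→8, 75→5, 80→2, 70→9, 78→4, 79→3
Rank sum = 11 + 8 + 5 + 2 + 9 + 4 + 3 = 42

42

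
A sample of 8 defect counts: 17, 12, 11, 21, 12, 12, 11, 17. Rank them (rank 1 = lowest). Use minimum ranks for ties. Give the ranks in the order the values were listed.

Sorted (ascending): 11, 11, 12, 12, 12, 17, 17, 21
The 2 values of 11 occupy positions 1–2 → each gets rank 1.
The 3 values of 12 occupy positions 3–5 → each gets rank 3.
The 2 values of 17 occupy positions 6–7 → each gets rank 6.

6, 3, 1, 8, 3, 3, 1, 6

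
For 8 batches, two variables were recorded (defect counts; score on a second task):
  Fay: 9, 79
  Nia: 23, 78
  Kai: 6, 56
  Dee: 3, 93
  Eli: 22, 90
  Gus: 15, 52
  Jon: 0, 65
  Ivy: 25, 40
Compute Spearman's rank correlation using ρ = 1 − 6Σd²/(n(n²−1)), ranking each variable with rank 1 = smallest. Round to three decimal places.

Ranks of variable 1: 4, 7, 3, 2, 6, 5, 1, 8
Ranks of variable 2: 6, 5, 3, 8, 7, 2, 4, 1
d = r₁ − r₂: -2, 2, 0, -6, -1, 3, -3, 7
d²: 4, 4, 0, 36, 1, 9, 9, 49; Σd² = 112
ρ = 1 − 6·112/(8·63) = 1 − 672/504 = -0.333

-0.333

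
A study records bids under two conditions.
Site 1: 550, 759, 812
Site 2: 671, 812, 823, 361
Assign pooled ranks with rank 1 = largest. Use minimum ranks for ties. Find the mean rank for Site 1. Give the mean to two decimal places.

4.00

Sorted (descending): 823, 812, 812, 759, 671, 550, 361
The 2 values of 812 occupy positions 2–3 → each gets rank 2.
Site 1 values → pooled ranks: 550→6, 759→4, 812→2
Mean rank = (6 + 4 + 2) / 3 = 4.00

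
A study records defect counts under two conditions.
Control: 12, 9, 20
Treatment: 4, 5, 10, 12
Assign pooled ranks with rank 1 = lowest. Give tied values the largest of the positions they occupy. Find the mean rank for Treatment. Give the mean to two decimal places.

3.25

Sorted (ascending): 4, 5, 9, 10, 12, 12, 20
The 2 values of 12 occupy positions 5–6 → each gets rank 6.
Treatment values → pooled ranks: 4→1, 5→2, 10→4, 12→6
Mean rank = (1 + 2 + 4 + 6) / 4 = 3.25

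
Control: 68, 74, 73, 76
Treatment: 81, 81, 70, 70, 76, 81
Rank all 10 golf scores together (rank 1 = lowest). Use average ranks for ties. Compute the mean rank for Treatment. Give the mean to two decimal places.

Sorted (ascending): 68, 70, 70, 73, 74, 76, 76, 81, 81, 81
The 2 values of 70 occupy positions 2–3 → average rank (2+3)/2 = 2.5.
The 2 values of 76 occupy positions 6–7 → average rank (6+7)/2 = 6.5.
The 3 values of 81 occupy positions 8–10 → average rank 9.
Treatment values → pooled ranks: 81→9, 81→9, 70→2.5, 70→2.5, 76→6.5, 81→9
Mean rank = (9 + 9 + 2.5 + 2.5 + 6.5 + 9) / 6 = 6.42

6.42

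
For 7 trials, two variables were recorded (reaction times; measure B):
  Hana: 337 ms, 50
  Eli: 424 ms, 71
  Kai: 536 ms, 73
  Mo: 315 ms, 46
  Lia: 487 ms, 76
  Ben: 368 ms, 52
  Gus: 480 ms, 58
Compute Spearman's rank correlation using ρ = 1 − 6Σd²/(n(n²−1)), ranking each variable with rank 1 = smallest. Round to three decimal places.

0.929

Ranks of variable 1: 2, 4, 7, 1, 6, 3, 5
Ranks of variable 2: 2, 5, 6, 1, 7, 3, 4
d = r₁ − r₂: 0, -1, 1, 0, -1, 0, 1
d²: 0, 1, 1, 0, 1, 0, 1; Σd² = 4
ρ = 1 − 6·4/(7·48) = 1 − 24/336 = 0.929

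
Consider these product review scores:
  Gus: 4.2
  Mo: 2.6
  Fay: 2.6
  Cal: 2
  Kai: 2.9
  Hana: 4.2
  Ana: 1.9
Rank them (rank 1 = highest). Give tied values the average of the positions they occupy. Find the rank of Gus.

Sorted (descending): 4.2, 4.2, 2.9, 2.6, 2.6, 2, 1.9
The 2 values of 4.2 occupy positions 1–2 → average rank (1+2)/2 = 1.5.
The 2 values of 2.6 occupy positions 4–5 → average rank (4+5)/2 = 4.5.
Gus has value 4.2 → rank 1.5.

1.5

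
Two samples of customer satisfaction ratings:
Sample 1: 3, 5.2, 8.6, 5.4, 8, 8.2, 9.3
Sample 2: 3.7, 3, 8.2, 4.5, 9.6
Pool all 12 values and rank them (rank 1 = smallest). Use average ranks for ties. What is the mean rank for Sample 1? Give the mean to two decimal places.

7.00

Sorted (ascending): 3, 3, 3.7, 4.5, 5.2, 5.4, 8, 8.2, 8.2, 8.6, 9.3, 9.6
The 2 values of 3 occupy positions 1–2 → average rank (1+2)/2 = 1.5.
The 2 values of 8.2 occupy positions 8–9 → average rank (8+9)/2 = 8.5.
Sample 1 values → pooled ranks: 3→1.5, 5.2→5, 8.6→10, 5.4→6, 8→7, 8.2→8.5, 9.3→11
Mean rank = (1.5 + 5 + 10 + 6 + 7 + 8.5 + 11) / 7 = 7.00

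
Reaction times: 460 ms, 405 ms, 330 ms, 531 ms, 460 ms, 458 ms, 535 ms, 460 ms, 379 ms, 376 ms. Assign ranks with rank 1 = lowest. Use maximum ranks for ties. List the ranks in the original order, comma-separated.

Sorted (ascending): 330, 376, 379, 405, 458, 460, 460, 460, 531, 535
The 3 values of 460 occupy positions 6–8 → each gets rank 8.

8, 4, 1, 9, 8, 5, 10, 8, 3, 2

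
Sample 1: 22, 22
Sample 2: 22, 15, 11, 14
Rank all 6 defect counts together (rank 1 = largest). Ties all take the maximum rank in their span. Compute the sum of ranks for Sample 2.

18

Sorted (descending): 22, 22, 22, 15, 14, 11
The 3 values of 22 occupy positions 1–3 → each gets rank 3.
Sample 2 values → pooled ranks: 22→3, 15→4, 11→6, 14→5
Rank sum = 3 + 4 + 6 + 5 = 18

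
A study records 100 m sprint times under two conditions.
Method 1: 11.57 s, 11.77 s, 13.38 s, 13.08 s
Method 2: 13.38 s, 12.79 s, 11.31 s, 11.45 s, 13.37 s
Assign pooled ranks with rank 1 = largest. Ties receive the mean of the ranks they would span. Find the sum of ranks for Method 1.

18.5

Sorted (descending): 13.38, 13.38, 13.37, 13.08, 12.79, 11.77, 11.57, 11.45, 11.31
The 2 values of 13.38 occupy positions 1–2 → average rank (1+2)/2 = 1.5.
Method 1 values → pooled ranks: 11.57→7, 11.77→6, 13.38→1.5, 13.08→4
Rank sum = 7 + 6 + 1.5 + 4 = 18.5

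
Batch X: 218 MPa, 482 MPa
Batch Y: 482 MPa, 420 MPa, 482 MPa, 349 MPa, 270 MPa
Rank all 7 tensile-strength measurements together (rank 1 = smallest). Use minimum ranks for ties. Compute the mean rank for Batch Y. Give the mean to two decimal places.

Sorted (ascending): 218, 270, 349, 420, 482, 482, 482
The 3 values of 482 occupy positions 5–7 → each gets rank 5.
Batch Y values → pooled ranks: 482→5, 420→4, 482→5, 349→3, 270→2
Mean rank = (5 + 4 + 5 + 3 + 2) / 5 = 3.80

3.80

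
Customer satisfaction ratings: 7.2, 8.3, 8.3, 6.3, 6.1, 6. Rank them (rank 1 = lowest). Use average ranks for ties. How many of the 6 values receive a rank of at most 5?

4

Sorted (ascending): 6, 6.1, 6.3, 7.2, 8.3, 8.3
The 2 values of 8.3 occupy positions 5–6 → average rank (5+6)/2 = 5.5.
Ranks ≤ 5: {1, 2, 3, 4} → 4 values.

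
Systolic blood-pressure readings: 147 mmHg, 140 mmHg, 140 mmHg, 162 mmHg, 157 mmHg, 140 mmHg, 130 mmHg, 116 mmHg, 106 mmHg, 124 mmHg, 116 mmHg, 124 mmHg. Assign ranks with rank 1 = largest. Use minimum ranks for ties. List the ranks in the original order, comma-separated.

Sorted (descending): 162, 157, 147, 140, 140, 140, 130, 124, 124, 116, 116, 106
The 3 values of 140 occupy positions 4–6 → each gets rank 4.
The 2 values of 124 occupy positions 8–9 → each gets rank 8.
The 2 values of 116 occupy positions 10–11 → each gets rank 10.

3, 4, 4, 1, 2, 4, 7, 10, 12, 8, 10, 8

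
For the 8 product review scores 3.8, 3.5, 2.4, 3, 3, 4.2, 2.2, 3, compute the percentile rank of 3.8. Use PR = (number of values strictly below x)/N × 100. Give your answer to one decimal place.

N = 8.
Strictly below 3.8: 6. Equal to 3.8: 1.
PR = 6/8 × 100 = 75.0

75.0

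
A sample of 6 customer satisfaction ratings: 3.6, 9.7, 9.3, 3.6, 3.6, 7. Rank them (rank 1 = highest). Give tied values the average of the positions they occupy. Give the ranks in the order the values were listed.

Sorted (descending): 9.7, 9.3, 7, 3.6, 3.6, 3.6
The 3 values of 3.6 occupy positions 4–6 → average rank 5.

5, 1, 2, 5, 5, 3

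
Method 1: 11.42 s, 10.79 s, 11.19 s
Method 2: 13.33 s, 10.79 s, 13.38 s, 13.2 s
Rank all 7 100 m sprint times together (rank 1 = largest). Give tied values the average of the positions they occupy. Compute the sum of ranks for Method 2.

Sorted (descending): 13.38, 13.33, 13.2, 11.42, 11.19, 10.79, 10.79
The 2 values of 10.79 occupy positions 6–7 → average rank (6+7)/2 = 6.5.
Method 2 values → pooled ranks: 13.33→2, 10.79→6.5, 13.38→1, 13.2→3
Rank sum = 2 + 6.5 + 1 + 3 = 12.5

12.5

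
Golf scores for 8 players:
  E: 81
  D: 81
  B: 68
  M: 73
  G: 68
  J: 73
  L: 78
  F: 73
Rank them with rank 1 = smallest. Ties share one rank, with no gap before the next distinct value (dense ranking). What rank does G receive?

Sorted (ascending): 68, 68, 73, 73, 73, 78, 81, 81
The 2 values of 68 share dense rank 1.
The 3 values of 73 share dense rank 2.
The 2 values of 81 share dense rank 4.
Remaining distinct values take the next consecutive integers.
G has value 68 → rank 1.

1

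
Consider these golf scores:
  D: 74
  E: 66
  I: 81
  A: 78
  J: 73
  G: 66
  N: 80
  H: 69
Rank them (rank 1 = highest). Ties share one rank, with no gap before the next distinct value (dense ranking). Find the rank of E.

7

Sorted (descending): 81, 80, 78, 74, 73, 69, 66, 66
The 2 values of 66 share dense rank 7.
Remaining distinct values take the next consecutive integers.
E has value 66 → rank 7.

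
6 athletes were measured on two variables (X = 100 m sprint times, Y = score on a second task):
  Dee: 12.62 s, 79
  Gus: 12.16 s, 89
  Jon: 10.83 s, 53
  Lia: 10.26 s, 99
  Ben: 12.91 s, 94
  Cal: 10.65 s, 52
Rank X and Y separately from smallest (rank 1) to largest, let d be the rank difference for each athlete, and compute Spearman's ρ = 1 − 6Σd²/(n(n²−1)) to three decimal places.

Ranks of variable 1: 5, 4, 3, 1, 6, 2
Ranks of variable 2: 3, 4, 2, 6, 5, 1
d = r₁ − r₂: 2, 0, 1, -5, 1, 1
d²: 4, 0, 1, 25, 1, 1; Σd² = 32
ρ = 1 − 6·32/(6·35) = 1 − 192/210 = 0.086

0.086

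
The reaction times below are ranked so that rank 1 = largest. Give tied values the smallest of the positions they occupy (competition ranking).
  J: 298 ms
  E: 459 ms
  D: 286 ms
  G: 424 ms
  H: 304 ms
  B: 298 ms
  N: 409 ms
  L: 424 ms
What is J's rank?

6

Sorted (descending): 459, 424, 424, 409, 304, 298, 298, 286
The 2 values of 424 occupy positions 2–3 → each gets rank 2.
The 2 values of 298 occupy positions 6–7 → each gets rank 6.
J has value 298 ms → rank 6.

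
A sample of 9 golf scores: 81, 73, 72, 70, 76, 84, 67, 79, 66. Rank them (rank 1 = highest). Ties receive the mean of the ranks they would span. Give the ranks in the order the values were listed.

Sorted (descending): 84, 81, 79, 76, 73, 72, 70, 67, 66
No ties — each value takes its position as its rank.

2, 5, 6, 7, 4, 1, 8, 3, 9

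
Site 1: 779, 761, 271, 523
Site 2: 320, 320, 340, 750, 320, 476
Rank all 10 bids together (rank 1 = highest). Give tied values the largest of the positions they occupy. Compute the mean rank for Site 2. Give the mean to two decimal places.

Sorted (descending): 779, 761, 750, 523, 476, 340, 320, 320, 320, 271
The 3 values of 320 occupy positions 7–9 → each gets rank 9.
Site 2 values → pooled ranks: 320→9, 320→9, 340→6, 750→3, 320→9, 476→5
Mean rank = (9 + 9 + 6 + 3 + 9 + 5) / 6 = 6.83

6.83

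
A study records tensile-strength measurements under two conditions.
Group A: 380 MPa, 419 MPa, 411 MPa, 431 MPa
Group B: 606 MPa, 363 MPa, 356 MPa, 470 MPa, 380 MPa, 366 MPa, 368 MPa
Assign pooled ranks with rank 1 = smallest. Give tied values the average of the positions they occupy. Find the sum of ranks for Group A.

29.5

Sorted (ascending): 356, 363, 366, 368, 380, 380, 411, 419, 431, 470, 606
The 2 values of 380 occupy positions 5–6 → average rank (5+6)/2 = 5.5.
Group A values → pooled ranks: 380→5.5, 419→8, 411→7, 431→9
Rank sum = 5.5 + 8 + 7 + 9 = 29.5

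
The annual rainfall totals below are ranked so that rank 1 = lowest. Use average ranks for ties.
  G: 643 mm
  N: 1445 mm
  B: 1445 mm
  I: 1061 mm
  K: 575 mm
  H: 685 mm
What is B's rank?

5.5

Sorted (ascending): 575, 643, 685, 1061, 1445, 1445
The 2 values of 1445 occupy positions 5–6 → average rank (5+6)/2 = 5.5.
B has value 1445 mm → rank 5.5.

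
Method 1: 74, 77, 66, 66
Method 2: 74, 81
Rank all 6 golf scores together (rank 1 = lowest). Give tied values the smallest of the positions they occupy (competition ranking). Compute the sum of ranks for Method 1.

10

Sorted (ascending): 66, 66, 74, 74, 77, 81
The 2 values of 66 occupy positions 1–2 → each gets rank 1.
The 2 values of 74 occupy positions 3–4 → each gets rank 3.
Method 1 values → pooled ranks: 74→3, 77→5, 66→1, 66→1
Rank sum = 3 + 5 + 1 + 1 = 10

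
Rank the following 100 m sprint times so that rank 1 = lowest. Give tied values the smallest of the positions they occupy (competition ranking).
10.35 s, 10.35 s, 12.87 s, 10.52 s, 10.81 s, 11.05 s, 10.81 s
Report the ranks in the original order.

1, 1, 7, 3, 4, 6, 4

Sorted (ascending): 10.35, 10.35, 10.52, 10.81, 10.81, 11.05, 12.87
The 2 values of 10.35 occupy positions 1–2 → each gets rank 1.
The 2 values of 10.81 occupy positions 4–5 → each gets rank 4.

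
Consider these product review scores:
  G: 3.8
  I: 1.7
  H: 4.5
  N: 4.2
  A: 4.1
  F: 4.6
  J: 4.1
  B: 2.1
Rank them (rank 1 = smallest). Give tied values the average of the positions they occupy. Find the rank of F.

Sorted (ascending): 1.7, 2.1, 3.8, 4.1, 4.1, 4.2, 4.5, 4.6
The 2 values of 4.1 occupy positions 4–5 → average rank (4+5)/2 = 4.5.
F has value 4.6 → rank 8.

8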